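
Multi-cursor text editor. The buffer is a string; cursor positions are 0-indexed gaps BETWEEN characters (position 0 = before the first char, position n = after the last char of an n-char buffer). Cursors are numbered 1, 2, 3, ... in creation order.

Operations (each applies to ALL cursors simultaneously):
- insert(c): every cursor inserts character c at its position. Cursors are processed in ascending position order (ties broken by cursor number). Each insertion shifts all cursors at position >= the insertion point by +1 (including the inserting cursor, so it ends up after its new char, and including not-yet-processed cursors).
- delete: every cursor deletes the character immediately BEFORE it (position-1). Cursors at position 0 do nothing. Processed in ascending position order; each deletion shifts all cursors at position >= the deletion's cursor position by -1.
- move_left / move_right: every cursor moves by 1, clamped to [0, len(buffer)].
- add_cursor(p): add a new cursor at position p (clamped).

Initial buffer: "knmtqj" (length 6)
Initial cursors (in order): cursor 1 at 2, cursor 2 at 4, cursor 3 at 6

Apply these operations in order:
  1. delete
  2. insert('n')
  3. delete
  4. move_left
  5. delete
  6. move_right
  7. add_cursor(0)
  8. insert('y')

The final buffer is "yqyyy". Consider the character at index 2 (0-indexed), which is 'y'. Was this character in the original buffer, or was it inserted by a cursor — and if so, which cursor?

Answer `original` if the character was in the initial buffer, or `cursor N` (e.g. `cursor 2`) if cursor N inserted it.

Answer: cursor 1

Derivation:
After op 1 (delete): buffer="kmq" (len 3), cursors c1@1 c2@2 c3@3, authorship ...
After op 2 (insert('n')): buffer="knmnqn" (len 6), cursors c1@2 c2@4 c3@6, authorship .1.2.3
After op 3 (delete): buffer="kmq" (len 3), cursors c1@1 c2@2 c3@3, authorship ...
After op 4 (move_left): buffer="kmq" (len 3), cursors c1@0 c2@1 c3@2, authorship ...
After op 5 (delete): buffer="q" (len 1), cursors c1@0 c2@0 c3@0, authorship .
After op 6 (move_right): buffer="q" (len 1), cursors c1@1 c2@1 c3@1, authorship .
After op 7 (add_cursor(0)): buffer="q" (len 1), cursors c4@0 c1@1 c2@1 c3@1, authorship .
After op 8 (insert('y')): buffer="yqyyy" (len 5), cursors c4@1 c1@5 c2@5 c3@5, authorship 4.123
Authorship (.=original, N=cursor N): 4 . 1 2 3
Index 2: author = 1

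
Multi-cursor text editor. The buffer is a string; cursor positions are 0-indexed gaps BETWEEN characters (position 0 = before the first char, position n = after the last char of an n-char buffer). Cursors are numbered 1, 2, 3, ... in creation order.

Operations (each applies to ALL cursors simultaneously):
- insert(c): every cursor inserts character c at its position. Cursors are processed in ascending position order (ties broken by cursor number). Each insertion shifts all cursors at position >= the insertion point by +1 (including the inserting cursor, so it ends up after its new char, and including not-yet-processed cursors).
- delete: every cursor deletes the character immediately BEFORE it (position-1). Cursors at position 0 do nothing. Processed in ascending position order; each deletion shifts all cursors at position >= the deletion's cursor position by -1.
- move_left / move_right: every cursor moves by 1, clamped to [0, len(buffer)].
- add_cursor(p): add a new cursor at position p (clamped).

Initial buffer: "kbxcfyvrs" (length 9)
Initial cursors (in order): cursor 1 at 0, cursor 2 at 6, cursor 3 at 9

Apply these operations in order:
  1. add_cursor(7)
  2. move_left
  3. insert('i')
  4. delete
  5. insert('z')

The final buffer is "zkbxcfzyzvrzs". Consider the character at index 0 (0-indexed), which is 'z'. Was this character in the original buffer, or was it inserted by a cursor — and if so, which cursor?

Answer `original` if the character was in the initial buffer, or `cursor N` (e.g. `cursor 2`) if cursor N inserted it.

After op 1 (add_cursor(7)): buffer="kbxcfyvrs" (len 9), cursors c1@0 c2@6 c4@7 c3@9, authorship .........
After op 2 (move_left): buffer="kbxcfyvrs" (len 9), cursors c1@0 c2@5 c4@6 c3@8, authorship .........
After op 3 (insert('i')): buffer="ikbxcfiyivris" (len 13), cursors c1@1 c2@7 c4@9 c3@12, authorship 1.....2.4..3.
After op 4 (delete): buffer="kbxcfyvrs" (len 9), cursors c1@0 c2@5 c4@6 c3@8, authorship .........
After op 5 (insert('z')): buffer="zkbxcfzyzvrzs" (len 13), cursors c1@1 c2@7 c4@9 c3@12, authorship 1.....2.4..3.
Authorship (.=original, N=cursor N): 1 . . . . . 2 . 4 . . 3 .
Index 0: author = 1

Answer: cursor 1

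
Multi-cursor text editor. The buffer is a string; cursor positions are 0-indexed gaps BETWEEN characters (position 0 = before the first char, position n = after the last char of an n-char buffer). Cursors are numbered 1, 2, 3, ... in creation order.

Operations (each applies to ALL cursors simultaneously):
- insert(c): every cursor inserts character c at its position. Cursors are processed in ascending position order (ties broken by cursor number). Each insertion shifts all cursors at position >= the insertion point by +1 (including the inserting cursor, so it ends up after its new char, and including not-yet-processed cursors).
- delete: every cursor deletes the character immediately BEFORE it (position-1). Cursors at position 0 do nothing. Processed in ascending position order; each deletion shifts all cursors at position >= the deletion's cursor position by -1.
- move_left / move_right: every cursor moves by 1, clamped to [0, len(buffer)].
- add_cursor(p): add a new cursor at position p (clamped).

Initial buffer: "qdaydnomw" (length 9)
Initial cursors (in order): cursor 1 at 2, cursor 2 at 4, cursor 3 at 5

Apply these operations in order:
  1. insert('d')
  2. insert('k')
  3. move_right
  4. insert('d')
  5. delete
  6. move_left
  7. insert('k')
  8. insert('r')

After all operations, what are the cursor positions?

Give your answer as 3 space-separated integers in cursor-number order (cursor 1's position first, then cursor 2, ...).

After op 1 (insert('d')): buffer="qddaydddnomw" (len 12), cursors c1@3 c2@6 c3@8, authorship ..1..2.3....
After op 2 (insert('k')): buffer="qddkaydkddknomw" (len 15), cursors c1@4 c2@8 c3@11, authorship ..11..22.33....
After op 3 (move_right): buffer="qddkaydkddknomw" (len 15), cursors c1@5 c2@9 c3@12, authorship ..11..22.33....
After op 4 (insert('d')): buffer="qddkadydkdddkndomw" (len 18), cursors c1@6 c2@11 c3@15, authorship ..11.1.22.233.3...
After op 5 (delete): buffer="qddkaydkddknomw" (len 15), cursors c1@5 c2@9 c3@12, authorship ..11..22.33....
After op 6 (move_left): buffer="qddkaydkddknomw" (len 15), cursors c1@4 c2@8 c3@11, authorship ..11..22.33....
After op 7 (insert('k')): buffer="qddkkaydkkddkknomw" (len 18), cursors c1@5 c2@10 c3@14, authorship ..111..222.333....
After op 8 (insert('r')): buffer="qddkkraydkkrddkkrnomw" (len 21), cursors c1@6 c2@12 c3@17, authorship ..1111..2222.3333....

Answer: 6 12 17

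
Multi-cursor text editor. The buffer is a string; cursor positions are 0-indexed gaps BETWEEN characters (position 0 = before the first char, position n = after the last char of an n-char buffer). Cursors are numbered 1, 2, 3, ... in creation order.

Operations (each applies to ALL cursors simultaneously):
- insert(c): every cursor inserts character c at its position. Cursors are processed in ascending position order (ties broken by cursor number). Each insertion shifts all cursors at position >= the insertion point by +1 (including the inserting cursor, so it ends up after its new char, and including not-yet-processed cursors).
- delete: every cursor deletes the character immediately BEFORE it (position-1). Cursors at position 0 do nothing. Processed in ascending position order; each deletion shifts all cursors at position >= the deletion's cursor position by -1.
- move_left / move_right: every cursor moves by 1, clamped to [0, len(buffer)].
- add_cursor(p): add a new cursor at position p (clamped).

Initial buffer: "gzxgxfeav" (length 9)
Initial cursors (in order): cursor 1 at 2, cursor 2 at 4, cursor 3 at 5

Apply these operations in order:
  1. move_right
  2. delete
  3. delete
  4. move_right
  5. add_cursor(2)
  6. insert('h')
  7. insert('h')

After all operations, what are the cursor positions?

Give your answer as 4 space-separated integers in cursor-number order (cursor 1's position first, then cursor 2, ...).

After op 1 (move_right): buffer="gzxgxfeav" (len 9), cursors c1@3 c2@5 c3@6, authorship .........
After op 2 (delete): buffer="gzgeav" (len 6), cursors c1@2 c2@3 c3@3, authorship ......
After op 3 (delete): buffer="eav" (len 3), cursors c1@0 c2@0 c3@0, authorship ...
After op 4 (move_right): buffer="eav" (len 3), cursors c1@1 c2@1 c3@1, authorship ...
After op 5 (add_cursor(2)): buffer="eav" (len 3), cursors c1@1 c2@1 c3@1 c4@2, authorship ...
After op 6 (insert('h')): buffer="ehhhahv" (len 7), cursors c1@4 c2@4 c3@4 c4@6, authorship .123.4.
After op 7 (insert('h')): buffer="ehhhhhhahhv" (len 11), cursors c1@7 c2@7 c3@7 c4@10, authorship .123123.44.

Answer: 7 7 7 10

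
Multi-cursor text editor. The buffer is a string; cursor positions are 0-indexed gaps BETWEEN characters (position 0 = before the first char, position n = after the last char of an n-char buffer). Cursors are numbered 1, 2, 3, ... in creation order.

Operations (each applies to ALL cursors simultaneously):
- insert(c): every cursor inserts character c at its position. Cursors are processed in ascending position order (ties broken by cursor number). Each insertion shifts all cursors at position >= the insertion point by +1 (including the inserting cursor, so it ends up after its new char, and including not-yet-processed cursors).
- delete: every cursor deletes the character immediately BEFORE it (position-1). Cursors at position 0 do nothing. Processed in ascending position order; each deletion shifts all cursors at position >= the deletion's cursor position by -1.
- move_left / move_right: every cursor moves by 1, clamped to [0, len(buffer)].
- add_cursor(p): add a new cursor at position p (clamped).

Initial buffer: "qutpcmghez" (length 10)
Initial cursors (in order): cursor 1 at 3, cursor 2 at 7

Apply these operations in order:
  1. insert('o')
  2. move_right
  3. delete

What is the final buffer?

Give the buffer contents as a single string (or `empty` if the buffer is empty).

Answer: qutocmgoez

Derivation:
After op 1 (insert('o')): buffer="qutopcmgohez" (len 12), cursors c1@4 c2@9, authorship ...1....2...
After op 2 (move_right): buffer="qutopcmgohez" (len 12), cursors c1@5 c2@10, authorship ...1....2...
After op 3 (delete): buffer="qutocmgoez" (len 10), cursors c1@4 c2@8, authorship ...1...2..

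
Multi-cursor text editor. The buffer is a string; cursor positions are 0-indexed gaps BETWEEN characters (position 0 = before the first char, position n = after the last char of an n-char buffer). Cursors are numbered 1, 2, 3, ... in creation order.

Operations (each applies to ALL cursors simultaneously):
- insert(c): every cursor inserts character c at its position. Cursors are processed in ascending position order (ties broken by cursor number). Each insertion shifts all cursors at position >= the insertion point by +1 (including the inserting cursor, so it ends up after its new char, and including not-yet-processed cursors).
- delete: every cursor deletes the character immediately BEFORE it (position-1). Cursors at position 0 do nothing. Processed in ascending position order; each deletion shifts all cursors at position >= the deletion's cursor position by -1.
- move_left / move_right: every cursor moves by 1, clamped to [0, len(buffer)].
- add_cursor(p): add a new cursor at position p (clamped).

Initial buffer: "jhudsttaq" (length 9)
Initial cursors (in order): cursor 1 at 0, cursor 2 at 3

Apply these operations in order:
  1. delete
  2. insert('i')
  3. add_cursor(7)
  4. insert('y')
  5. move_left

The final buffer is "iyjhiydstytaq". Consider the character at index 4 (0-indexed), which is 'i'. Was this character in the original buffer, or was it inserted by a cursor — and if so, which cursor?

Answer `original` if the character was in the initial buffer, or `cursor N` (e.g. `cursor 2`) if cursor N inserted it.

Answer: cursor 2

Derivation:
After op 1 (delete): buffer="jhdsttaq" (len 8), cursors c1@0 c2@2, authorship ........
After op 2 (insert('i')): buffer="ijhidsttaq" (len 10), cursors c1@1 c2@4, authorship 1..2......
After op 3 (add_cursor(7)): buffer="ijhidsttaq" (len 10), cursors c1@1 c2@4 c3@7, authorship 1..2......
After op 4 (insert('y')): buffer="iyjhiydstytaq" (len 13), cursors c1@2 c2@6 c3@10, authorship 11..22...3...
After op 5 (move_left): buffer="iyjhiydstytaq" (len 13), cursors c1@1 c2@5 c3@9, authorship 11..22...3...
Authorship (.=original, N=cursor N): 1 1 . . 2 2 . . . 3 . . .
Index 4: author = 2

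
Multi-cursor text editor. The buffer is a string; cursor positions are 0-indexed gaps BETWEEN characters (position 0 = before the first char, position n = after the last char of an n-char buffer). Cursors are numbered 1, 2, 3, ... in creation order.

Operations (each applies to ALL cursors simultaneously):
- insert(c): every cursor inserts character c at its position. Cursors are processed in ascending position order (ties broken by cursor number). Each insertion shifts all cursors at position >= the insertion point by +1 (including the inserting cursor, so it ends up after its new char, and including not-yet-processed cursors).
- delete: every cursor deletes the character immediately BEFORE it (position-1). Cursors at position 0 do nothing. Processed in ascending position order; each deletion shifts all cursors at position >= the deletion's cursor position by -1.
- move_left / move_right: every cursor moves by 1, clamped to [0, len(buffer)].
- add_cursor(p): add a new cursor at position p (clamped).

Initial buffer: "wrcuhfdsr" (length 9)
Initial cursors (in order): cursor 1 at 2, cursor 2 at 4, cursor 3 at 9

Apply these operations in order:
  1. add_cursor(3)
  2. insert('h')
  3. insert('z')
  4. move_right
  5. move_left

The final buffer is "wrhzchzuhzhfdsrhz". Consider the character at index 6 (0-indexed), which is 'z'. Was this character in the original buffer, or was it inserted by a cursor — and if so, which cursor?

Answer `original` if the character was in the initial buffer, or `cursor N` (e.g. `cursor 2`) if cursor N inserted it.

Answer: cursor 4

Derivation:
After op 1 (add_cursor(3)): buffer="wrcuhfdsr" (len 9), cursors c1@2 c4@3 c2@4 c3@9, authorship .........
After op 2 (insert('h')): buffer="wrhchuhhfdsrh" (len 13), cursors c1@3 c4@5 c2@7 c3@13, authorship ..1.4.2.....3
After op 3 (insert('z')): buffer="wrhzchzuhzhfdsrhz" (len 17), cursors c1@4 c4@7 c2@10 c3@17, authorship ..11.44.22.....33
After op 4 (move_right): buffer="wrhzchzuhzhfdsrhz" (len 17), cursors c1@5 c4@8 c2@11 c3@17, authorship ..11.44.22.....33
After op 5 (move_left): buffer="wrhzchzuhzhfdsrhz" (len 17), cursors c1@4 c4@7 c2@10 c3@16, authorship ..11.44.22.....33
Authorship (.=original, N=cursor N): . . 1 1 . 4 4 . 2 2 . . . . . 3 3
Index 6: author = 4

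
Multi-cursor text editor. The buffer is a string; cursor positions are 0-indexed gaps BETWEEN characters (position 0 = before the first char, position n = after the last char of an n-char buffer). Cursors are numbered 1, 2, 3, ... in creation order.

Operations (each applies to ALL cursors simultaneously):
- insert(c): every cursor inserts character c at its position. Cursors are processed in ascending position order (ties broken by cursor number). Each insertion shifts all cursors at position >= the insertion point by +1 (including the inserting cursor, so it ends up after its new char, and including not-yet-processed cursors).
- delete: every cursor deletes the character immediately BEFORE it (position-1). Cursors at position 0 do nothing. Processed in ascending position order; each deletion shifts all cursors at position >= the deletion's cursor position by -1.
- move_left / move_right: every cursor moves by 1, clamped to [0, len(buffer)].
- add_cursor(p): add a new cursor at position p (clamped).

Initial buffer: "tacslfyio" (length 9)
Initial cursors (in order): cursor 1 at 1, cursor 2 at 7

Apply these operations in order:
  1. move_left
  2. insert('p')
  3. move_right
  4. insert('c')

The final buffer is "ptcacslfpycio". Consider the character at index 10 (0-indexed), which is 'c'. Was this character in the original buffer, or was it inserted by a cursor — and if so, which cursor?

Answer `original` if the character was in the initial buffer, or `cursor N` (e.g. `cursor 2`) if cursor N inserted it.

After op 1 (move_left): buffer="tacslfyio" (len 9), cursors c1@0 c2@6, authorship .........
After op 2 (insert('p')): buffer="ptacslfpyio" (len 11), cursors c1@1 c2@8, authorship 1......2...
After op 3 (move_right): buffer="ptacslfpyio" (len 11), cursors c1@2 c2@9, authorship 1......2...
After op 4 (insert('c')): buffer="ptcacslfpycio" (len 13), cursors c1@3 c2@11, authorship 1.1.....2.2..
Authorship (.=original, N=cursor N): 1 . 1 . . . . . 2 . 2 . .
Index 10: author = 2

Answer: cursor 2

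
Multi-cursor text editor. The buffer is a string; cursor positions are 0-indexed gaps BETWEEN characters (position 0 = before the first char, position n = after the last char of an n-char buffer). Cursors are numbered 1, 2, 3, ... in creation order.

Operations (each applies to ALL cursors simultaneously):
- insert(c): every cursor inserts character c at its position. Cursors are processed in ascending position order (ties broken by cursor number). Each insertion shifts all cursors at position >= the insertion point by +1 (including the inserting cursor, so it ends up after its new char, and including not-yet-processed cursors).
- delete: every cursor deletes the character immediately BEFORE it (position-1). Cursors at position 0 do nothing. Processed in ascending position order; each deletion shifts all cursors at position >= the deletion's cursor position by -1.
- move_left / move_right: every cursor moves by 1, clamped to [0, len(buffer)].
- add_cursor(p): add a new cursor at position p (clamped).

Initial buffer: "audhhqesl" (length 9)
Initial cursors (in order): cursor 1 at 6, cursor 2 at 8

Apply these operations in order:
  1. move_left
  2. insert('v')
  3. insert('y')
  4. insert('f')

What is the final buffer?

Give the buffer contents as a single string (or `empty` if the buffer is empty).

Answer: audhhvyfqevyfsl

Derivation:
After op 1 (move_left): buffer="audhhqesl" (len 9), cursors c1@5 c2@7, authorship .........
After op 2 (insert('v')): buffer="audhhvqevsl" (len 11), cursors c1@6 c2@9, authorship .....1..2..
After op 3 (insert('y')): buffer="audhhvyqevysl" (len 13), cursors c1@7 c2@11, authorship .....11..22..
After op 4 (insert('f')): buffer="audhhvyfqevyfsl" (len 15), cursors c1@8 c2@13, authorship .....111..222..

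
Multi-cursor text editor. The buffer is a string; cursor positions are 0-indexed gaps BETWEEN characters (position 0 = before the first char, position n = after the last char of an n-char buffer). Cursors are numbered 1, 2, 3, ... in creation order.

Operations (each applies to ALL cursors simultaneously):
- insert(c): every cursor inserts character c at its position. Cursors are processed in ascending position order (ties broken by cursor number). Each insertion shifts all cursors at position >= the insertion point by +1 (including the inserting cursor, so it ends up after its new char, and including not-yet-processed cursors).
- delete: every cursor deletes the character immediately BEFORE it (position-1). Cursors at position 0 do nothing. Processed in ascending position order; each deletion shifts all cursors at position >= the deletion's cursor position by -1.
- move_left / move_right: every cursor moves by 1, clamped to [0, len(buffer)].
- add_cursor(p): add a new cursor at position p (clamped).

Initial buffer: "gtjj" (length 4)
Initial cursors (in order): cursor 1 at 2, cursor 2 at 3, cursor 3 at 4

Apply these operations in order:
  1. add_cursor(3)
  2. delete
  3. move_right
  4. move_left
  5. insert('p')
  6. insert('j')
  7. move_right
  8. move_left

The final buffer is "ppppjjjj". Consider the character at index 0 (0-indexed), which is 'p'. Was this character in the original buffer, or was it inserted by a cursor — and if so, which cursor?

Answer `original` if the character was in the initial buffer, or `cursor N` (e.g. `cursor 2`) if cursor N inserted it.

Answer: cursor 1

Derivation:
After op 1 (add_cursor(3)): buffer="gtjj" (len 4), cursors c1@2 c2@3 c4@3 c3@4, authorship ....
After op 2 (delete): buffer="" (len 0), cursors c1@0 c2@0 c3@0 c4@0, authorship 
After op 3 (move_right): buffer="" (len 0), cursors c1@0 c2@0 c3@0 c4@0, authorship 
After op 4 (move_left): buffer="" (len 0), cursors c1@0 c2@0 c3@0 c4@0, authorship 
After op 5 (insert('p')): buffer="pppp" (len 4), cursors c1@4 c2@4 c3@4 c4@4, authorship 1234
After op 6 (insert('j')): buffer="ppppjjjj" (len 8), cursors c1@8 c2@8 c3@8 c4@8, authorship 12341234
After op 7 (move_right): buffer="ppppjjjj" (len 8), cursors c1@8 c2@8 c3@8 c4@8, authorship 12341234
After op 8 (move_left): buffer="ppppjjjj" (len 8), cursors c1@7 c2@7 c3@7 c4@7, authorship 12341234
Authorship (.=original, N=cursor N): 1 2 3 4 1 2 3 4
Index 0: author = 1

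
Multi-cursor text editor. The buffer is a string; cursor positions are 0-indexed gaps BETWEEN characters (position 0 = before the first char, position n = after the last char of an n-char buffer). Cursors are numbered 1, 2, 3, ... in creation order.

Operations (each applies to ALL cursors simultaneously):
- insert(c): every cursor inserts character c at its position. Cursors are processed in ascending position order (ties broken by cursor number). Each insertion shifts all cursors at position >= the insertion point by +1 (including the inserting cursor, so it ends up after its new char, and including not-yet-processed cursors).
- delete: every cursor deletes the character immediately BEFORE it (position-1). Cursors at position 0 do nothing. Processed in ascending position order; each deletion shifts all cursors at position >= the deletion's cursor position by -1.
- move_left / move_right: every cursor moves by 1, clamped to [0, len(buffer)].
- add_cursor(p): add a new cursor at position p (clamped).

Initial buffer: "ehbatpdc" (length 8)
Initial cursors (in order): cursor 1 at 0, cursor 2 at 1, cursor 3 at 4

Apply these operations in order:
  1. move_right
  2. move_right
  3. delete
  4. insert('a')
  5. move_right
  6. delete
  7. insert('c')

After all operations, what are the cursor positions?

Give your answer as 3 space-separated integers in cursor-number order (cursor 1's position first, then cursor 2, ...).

After op 1 (move_right): buffer="ehbatpdc" (len 8), cursors c1@1 c2@2 c3@5, authorship ........
After op 2 (move_right): buffer="ehbatpdc" (len 8), cursors c1@2 c2@3 c3@6, authorship ........
After op 3 (delete): buffer="eatdc" (len 5), cursors c1@1 c2@1 c3@3, authorship .....
After op 4 (insert('a')): buffer="eaaatadc" (len 8), cursors c1@3 c2@3 c3@6, authorship .12..3..
After op 5 (move_right): buffer="eaaatadc" (len 8), cursors c1@4 c2@4 c3@7, authorship .12..3..
After op 6 (delete): buffer="eatac" (len 5), cursors c1@2 c2@2 c3@4, authorship .1.3.
After op 7 (insert('c')): buffer="eacctacc" (len 8), cursors c1@4 c2@4 c3@7, authorship .112.33.

Answer: 4 4 7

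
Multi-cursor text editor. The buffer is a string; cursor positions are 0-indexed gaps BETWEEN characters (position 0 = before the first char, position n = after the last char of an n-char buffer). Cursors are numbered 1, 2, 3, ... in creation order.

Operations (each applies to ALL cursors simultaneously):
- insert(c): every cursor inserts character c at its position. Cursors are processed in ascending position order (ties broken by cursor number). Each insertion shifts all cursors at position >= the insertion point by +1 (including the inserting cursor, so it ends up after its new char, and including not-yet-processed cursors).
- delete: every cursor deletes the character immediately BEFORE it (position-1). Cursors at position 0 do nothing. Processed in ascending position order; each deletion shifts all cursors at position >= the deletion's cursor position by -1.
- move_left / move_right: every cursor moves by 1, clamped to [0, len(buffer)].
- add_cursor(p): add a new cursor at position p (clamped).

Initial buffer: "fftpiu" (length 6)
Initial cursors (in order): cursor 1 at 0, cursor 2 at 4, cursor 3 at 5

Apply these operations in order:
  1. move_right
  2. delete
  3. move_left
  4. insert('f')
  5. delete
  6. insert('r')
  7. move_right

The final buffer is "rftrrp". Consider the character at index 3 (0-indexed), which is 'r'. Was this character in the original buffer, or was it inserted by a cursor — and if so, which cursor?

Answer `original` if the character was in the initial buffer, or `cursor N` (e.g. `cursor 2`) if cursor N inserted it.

Answer: cursor 2

Derivation:
After op 1 (move_right): buffer="fftpiu" (len 6), cursors c1@1 c2@5 c3@6, authorship ......
After op 2 (delete): buffer="ftp" (len 3), cursors c1@0 c2@3 c3@3, authorship ...
After op 3 (move_left): buffer="ftp" (len 3), cursors c1@0 c2@2 c3@2, authorship ...
After op 4 (insert('f')): buffer="fftffp" (len 6), cursors c1@1 c2@5 c3@5, authorship 1..23.
After op 5 (delete): buffer="ftp" (len 3), cursors c1@0 c2@2 c3@2, authorship ...
After op 6 (insert('r')): buffer="rftrrp" (len 6), cursors c1@1 c2@5 c3@5, authorship 1..23.
After op 7 (move_right): buffer="rftrrp" (len 6), cursors c1@2 c2@6 c3@6, authorship 1..23.
Authorship (.=original, N=cursor N): 1 . . 2 3 .
Index 3: author = 2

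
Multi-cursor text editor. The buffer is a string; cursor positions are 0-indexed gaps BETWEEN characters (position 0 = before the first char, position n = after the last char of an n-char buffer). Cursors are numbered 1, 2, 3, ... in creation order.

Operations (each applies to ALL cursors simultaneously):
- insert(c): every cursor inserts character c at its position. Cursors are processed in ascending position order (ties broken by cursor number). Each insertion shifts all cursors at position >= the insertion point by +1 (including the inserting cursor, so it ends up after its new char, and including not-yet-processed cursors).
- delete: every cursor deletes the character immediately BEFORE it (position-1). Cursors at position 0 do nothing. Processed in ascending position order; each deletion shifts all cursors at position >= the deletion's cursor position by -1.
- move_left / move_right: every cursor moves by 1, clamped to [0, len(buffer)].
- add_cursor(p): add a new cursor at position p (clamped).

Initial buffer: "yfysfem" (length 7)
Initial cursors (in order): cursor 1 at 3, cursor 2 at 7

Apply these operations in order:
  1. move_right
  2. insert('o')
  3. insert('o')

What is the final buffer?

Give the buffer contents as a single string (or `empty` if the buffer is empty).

Answer: yfysoofemoo

Derivation:
After op 1 (move_right): buffer="yfysfem" (len 7), cursors c1@4 c2@7, authorship .......
After op 2 (insert('o')): buffer="yfysofemo" (len 9), cursors c1@5 c2@9, authorship ....1...2
After op 3 (insert('o')): buffer="yfysoofemoo" (len 11), cursors c1@6 c2@11, authorship ....11...22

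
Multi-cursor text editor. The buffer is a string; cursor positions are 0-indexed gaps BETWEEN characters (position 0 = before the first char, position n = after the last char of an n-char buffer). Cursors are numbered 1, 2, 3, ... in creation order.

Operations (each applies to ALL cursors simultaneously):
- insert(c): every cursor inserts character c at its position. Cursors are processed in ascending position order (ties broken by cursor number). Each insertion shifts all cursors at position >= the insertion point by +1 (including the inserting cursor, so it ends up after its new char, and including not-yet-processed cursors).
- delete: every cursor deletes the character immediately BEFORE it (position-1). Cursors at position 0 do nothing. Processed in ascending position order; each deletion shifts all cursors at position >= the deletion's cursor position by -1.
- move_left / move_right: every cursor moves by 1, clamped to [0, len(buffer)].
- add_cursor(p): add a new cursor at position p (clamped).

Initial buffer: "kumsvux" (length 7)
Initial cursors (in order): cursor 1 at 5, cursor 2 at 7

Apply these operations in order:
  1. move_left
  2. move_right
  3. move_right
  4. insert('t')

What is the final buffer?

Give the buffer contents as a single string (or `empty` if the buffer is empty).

After op 1 (move_left): buffer="kumsvux" (len 7), cursors c1@4 c2@6, authorship .......
After op 2 (move_right): buffer="kumsvux" (len 7), cursors c1@5 c2@7, authorship .......
After op 3 (move_right): buffer="kumsvux" (len 7), cursors c1@6 c2@7, authorship .......
After op 4 (insert('t')): buffer="kumsvutxt" (len 9), cursors c1@7 c2@9, authorship ......1.2

Answer: kumsvutxt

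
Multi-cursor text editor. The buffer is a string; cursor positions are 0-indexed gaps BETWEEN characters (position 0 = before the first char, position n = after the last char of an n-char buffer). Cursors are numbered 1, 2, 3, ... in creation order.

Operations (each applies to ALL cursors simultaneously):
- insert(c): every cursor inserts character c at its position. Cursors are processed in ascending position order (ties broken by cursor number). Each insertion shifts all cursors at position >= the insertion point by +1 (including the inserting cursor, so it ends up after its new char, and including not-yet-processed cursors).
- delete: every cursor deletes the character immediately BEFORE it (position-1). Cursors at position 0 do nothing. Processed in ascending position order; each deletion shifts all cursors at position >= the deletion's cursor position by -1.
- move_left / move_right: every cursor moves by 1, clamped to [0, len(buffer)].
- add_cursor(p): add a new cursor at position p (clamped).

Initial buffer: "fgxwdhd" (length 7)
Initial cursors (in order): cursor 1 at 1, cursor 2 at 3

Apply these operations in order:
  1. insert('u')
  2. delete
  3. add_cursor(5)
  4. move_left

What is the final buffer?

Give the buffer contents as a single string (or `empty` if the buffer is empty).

Answer: fgxwdhd

Derivation:
After op 1 (insert('u')): buffer="fugxuwdhd" (len 9), cursors c1@2 c2@5, authorship .1..2....
After op 2 (delete): buffer="fgxwdhd" (len 7), cursors c1@1 c2@3, authorship .......
After op 3 (add_cursor(5)): buffer="fgxwdhd" (len 7), cursors c1@1 c2@3 c3@5, authorship .......
After op 4 (move_left): buffer="fgxwdhd" (len 7), cursors c1@0 c2@2 c3@4, authorship .......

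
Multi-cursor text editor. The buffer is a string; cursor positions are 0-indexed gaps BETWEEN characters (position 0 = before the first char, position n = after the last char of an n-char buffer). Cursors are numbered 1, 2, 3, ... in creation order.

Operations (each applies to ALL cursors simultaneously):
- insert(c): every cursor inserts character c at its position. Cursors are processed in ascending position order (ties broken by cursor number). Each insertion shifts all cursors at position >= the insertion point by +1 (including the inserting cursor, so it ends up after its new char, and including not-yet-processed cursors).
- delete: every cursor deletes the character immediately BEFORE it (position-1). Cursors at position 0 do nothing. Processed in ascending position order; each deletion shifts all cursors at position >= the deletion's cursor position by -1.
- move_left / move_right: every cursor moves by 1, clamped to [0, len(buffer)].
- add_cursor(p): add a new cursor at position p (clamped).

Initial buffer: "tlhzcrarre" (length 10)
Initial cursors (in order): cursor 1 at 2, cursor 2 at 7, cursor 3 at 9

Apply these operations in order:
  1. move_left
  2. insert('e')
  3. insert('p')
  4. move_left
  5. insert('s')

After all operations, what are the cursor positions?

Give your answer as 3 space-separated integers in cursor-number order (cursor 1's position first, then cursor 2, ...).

Answer: 3 11 16

Derivation:
After op 1 (move_left): buffer="tlhzcrarre" (len 10), cursors c1@1 c2@6 c3@8, authorship ..........
After op 2 (insert('e')): buffer="telhzcrearere" (len 13), cursors c1@2 c2@8 c3@11, authorship .1.....2..3..
After op 3 (insert('p')): buffer="teplhzcreparepre" (len 16), cursors c1@3 c2@10 c3@14, authorship .11.....22..33..
After op 4 (move_left): buffer="teplhzcreparepre" (len 16), cursors c1@2 c2@9 c3@13, authorship .11.....22..33..
After op 5 (insert('s')): buffer="tesplhzcresparespre" (len 19), cursors c1@3 c2@11 c3@16, authorship .111.....222..333..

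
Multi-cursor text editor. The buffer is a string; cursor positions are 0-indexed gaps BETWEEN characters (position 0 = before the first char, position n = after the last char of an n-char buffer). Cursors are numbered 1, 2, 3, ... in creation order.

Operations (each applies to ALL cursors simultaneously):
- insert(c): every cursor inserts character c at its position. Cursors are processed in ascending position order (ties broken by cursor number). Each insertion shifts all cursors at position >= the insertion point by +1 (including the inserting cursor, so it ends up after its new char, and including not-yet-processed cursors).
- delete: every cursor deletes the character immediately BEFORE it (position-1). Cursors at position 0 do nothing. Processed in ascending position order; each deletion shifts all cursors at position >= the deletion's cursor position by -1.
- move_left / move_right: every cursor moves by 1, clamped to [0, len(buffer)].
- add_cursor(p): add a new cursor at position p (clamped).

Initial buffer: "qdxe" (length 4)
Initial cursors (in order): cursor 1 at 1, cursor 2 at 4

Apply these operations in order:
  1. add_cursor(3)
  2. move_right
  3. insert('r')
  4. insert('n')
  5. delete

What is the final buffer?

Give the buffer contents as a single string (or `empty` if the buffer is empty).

Answer: qdrxerr

Derivation:
After op 1 (add_cursor(3)): buffer="qdxe" (len 4), cursors c1@1 c3@3 c2@4, authorship ....
After op 2 (move_right): buffer="qdxe" (len 4), cursors c1@2 c2@4 c3@4, authorship ....
After op 3 (insert('r')): buffer="qdrxerr" (len 7), cursors c1@3 c2@7 c3@7, authorship ..1..23
After op 4 (insert('n')): buffer="qdrnxerrnn" (len 10), cursors c1@4 c2@10 c3@10, authorship ..11..2323
After op 5 (delete): buffer="qdrxerr" (len 7), cursors c1@3 c2@7 c3@7, authorship ..1..23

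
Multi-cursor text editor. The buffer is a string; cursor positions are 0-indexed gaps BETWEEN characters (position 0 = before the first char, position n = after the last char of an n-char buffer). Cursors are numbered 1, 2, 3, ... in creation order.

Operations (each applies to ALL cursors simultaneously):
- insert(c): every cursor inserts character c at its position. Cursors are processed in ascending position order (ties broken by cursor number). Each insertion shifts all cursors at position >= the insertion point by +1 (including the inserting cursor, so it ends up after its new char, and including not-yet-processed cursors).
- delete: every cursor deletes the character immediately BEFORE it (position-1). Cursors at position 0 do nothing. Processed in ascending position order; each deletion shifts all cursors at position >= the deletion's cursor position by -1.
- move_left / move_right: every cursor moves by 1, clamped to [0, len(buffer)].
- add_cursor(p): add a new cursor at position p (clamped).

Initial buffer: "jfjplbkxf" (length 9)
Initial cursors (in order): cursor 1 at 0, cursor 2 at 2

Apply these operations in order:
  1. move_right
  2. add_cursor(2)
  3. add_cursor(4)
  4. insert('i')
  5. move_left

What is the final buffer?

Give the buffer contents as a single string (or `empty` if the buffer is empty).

Answer: jifijipilbkxf

Derivation:
After op 1 (move_right): buffer="jfjplbkxf" (len 9), cursors c1@1 c2@3, authorship .........
After op 2 (add_cursor(2)): buffer="jfjplbkxf" (len 9), cursors c1@1 c3@2 c2@3, authorship .........
After op 3 (add_cursor(4)): buffer="jfjplbkxf" (len 9), cursors c1@1 c3@2 c2@3 c4@4, authorship .........
After op 4 (insert('i')): buffer="jifijipilbkxf" (len 13), cursors c1@2 c3@4 c2@6 c4@8, authorship .1.3.2.4.....
After op 5 (move_left): buffer="jifijipilbkxf" (len 13), cursors c1@1 c3@3 c2@5 c4@7, authorship .1.3.2.4.....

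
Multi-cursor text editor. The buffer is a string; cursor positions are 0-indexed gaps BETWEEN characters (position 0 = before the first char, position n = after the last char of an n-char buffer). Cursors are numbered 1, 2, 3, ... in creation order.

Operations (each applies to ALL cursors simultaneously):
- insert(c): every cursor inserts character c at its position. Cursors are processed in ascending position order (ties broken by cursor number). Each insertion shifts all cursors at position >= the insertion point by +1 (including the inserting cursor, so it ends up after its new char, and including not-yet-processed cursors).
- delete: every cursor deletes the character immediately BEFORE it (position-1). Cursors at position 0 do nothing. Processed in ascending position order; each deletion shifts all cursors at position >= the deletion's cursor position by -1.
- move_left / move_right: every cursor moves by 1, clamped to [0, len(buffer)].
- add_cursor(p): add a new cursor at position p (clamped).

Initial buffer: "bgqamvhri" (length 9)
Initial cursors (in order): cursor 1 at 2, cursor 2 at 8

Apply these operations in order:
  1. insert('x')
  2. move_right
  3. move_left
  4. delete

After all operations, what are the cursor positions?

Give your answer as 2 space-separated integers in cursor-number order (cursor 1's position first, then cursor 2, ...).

Answer: 2 8

Derivation:
After op 1 (insert('x')): buffer="bgxqamvhrxi" (len 11), cursors c1@3 c2@10, authorship ..1......2.
After op 2 (move_right): buffer="bgxqamvhrxi" (len 11), cursors c1@4 c2@11, authorship ..1......2.
After op 3 (move_left): buffer="bgxqamvhrxi" (len 11), cursors c1@3 c2@10, authorship ..1......2.
After op 4 (delete): buffer="bgqamvhri" (len 9), cursors c1@2 c2@8, authorship .........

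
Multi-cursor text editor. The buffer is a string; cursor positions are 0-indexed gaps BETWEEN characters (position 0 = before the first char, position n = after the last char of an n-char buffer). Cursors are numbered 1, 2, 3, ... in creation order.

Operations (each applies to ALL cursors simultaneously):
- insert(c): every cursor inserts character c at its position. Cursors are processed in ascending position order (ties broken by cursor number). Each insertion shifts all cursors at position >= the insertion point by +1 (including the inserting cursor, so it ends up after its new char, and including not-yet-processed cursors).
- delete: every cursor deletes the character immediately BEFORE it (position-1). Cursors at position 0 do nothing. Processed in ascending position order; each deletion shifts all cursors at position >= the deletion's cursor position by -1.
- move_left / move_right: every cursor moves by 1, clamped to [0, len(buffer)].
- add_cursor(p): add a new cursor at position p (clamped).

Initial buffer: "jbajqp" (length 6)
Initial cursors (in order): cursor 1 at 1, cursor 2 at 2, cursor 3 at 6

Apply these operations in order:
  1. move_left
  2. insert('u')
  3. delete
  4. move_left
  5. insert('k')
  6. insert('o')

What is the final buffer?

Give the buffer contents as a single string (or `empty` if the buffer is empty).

Answer: kkoojbajkoqp

Derivation:
After op 1 (move_left): buffer="jbajqp" (len 6), cursors c1@0 c2@1 c3@5, authorship ......
After op 2 (insert('u')): buffer="ujubajqup" (len 9), cursors c1@1 c2@3 c3@8, authorship 1.2....3.
After op 3 (delete): buffer="jbajqp" (len 6), cursors c1@0 c2@1 c3@5, authorship ......
After op 4 (move_left): buffer="jbajqp" (len 6), cursors c1@0 c2@0 c3@4, authorship ......
After op 5 (insert('k')): buffer="kkjbajkqp" (len 9), cursors c1@2 c2@2 c3@7, authorship 12....3..
After op 6 (insert('o')): buffer="kkoojbajkoqp" (len 12), cursors c1@4 c2@4 c3@10, authorship 1212....33..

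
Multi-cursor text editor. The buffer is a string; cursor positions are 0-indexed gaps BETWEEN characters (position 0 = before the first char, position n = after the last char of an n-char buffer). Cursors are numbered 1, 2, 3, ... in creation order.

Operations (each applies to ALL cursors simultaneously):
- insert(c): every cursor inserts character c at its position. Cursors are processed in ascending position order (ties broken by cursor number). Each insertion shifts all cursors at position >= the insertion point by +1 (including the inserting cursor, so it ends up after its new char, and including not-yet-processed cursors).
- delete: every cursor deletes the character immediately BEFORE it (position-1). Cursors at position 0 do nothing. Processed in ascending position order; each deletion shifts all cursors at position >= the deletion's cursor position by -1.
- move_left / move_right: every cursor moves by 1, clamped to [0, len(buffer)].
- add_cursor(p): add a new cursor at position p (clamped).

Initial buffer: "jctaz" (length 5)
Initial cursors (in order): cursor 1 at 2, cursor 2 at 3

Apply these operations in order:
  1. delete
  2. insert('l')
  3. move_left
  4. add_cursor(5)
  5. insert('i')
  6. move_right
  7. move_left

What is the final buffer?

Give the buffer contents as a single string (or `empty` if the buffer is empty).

Answer: jliilazi

Derivation:
After op 1 (delete): buffer="jaz" (len 3), cursors c1@1 c2@1, authorship ...
After op 2 (insert('l')): buffer="jllaz" (len 5), cursors c1@3 c2@3, authorship .12..
After op 3 (move_left): buffer="jllaz" (len 5), cursors c1@2 c2@2, authorship .12..
After op 4 (add_cursor(5)): buffer="jllaz" (len 5), cursors c1@2 c2@2 c3@5, authorship .12..
After op 5 (insert('i')): buffer="jliilazi" (len 8), cursors c1@4 c2@4 c3@8, authorship .1122..3
After op 6 (move_right): buffer="jliilazi" (len 8), cursors c1@5 c2@5 c3@8, authorship .1122..3
After op 7 (move_left): buffer="jliilazi" (len 8), cursors c1@4 c2@4 c3@7, authorship .1122..3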